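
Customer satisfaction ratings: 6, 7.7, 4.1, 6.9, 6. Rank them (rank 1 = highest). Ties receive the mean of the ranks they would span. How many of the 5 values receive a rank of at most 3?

2

Sorted (descending): 7.7, 6.9, 6, 6, 4.1
The 2 values of 6 occupy positions 3–4 → average rank (3+4)/2 = 3.5.
Ranks ≤ 3: {1, 2} → 2 values.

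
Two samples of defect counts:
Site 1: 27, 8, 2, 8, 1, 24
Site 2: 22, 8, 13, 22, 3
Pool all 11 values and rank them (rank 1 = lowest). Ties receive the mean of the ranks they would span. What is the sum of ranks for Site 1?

34

Sorted (ascending): 1, 2, 3, 8, 8, 8, 13, 22, 22, 24, 27
The 3 values of 8 occupy positions 4–6 → average rank 5.
The 2 values of 22 occupy positions 8–9 → average rank (8+9)/2 = 8.5.
Site 1 values → pooled ranks: 27→11, 8→5, 2→2, 8→5, 1→1, 24→10
Rank sum = 11 + 5 + 2 + 5 + 1 + 10 = 34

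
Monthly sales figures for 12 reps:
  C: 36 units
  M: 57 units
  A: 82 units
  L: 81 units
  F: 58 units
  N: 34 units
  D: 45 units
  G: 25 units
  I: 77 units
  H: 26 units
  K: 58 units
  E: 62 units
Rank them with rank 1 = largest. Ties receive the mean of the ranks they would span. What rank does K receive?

5.5

Sorted (descending): 82, 81, 77, 62, 58, 58, 57, 45, 36, 34, 26, 25
The 2 values of 58 occupy positions 5–6 → average rank (5+6)/2 = 5.5.
K has value 58 units → rank 5.5.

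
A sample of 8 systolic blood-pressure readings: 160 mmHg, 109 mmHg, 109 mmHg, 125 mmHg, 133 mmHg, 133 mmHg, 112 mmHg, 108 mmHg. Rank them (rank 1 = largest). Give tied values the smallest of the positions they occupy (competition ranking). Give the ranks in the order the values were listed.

1, 6, 6, 4, 2, 2, 5, 8

Sorted (descending): 160, 133, 133, 125, 112, 109, 109, 108
The 2 values of 133 occupy positions 2–3 → each gets rank 2.
The 2 values of 109 occupy positions 6–7 → each gets rank 6.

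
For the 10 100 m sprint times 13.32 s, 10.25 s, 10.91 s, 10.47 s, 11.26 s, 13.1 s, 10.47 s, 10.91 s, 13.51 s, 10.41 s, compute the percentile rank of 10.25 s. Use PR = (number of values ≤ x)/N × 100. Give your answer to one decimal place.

N = 10.
Strictly below 10.25: 0. Equal to 10.25: 1.
PR = 1/10 × 100 = 10.0

10.0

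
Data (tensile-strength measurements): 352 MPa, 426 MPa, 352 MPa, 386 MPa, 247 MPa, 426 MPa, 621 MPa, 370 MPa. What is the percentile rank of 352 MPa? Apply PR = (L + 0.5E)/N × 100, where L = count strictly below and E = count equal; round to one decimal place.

25.0

N = 8.
Strictly below 352: 1. Equal to 352: 2.
PR = (1 + 0.5·2)/8 × 100 = 25.0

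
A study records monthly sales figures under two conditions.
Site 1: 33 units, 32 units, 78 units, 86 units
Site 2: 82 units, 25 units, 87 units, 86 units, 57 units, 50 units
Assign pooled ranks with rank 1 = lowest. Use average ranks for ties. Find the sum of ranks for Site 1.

19.5

Sorted (ascending): 25, 32, 33, 50, 57, 78, 82, 86, 86, 87
The 2 values of 86 occupy positions 8–9 → average rank (8+9)/2 = 8.5.
Site 1 values → pooled ranks: 33→3, 32→2, 78→6, 86→8.5
Rank sum = 3 + 2 + 6 + 8.5 = 19.5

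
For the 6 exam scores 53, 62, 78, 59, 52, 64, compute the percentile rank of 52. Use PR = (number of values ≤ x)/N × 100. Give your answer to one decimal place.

16.7

N = 6.
Strictly below 52: 0. Equal to 52: 1.
PR = 1/6 × 100 = 16.7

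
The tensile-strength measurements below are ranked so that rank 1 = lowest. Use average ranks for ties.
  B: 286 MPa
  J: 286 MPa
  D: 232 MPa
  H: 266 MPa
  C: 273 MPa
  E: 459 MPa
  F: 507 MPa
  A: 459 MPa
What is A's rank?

6.5

Sorted (ascending): 232, 266, 273, 286, 286, 459, 459, 507
The 2 values of 286 occupy positions 4–5 → average rank (4+5)/2 = 4.5.
The 2 values of 459 occupy positions 6–7 → average rank (6+7)/2 = 6.5.
A has value 459 MPa → rank 6.5.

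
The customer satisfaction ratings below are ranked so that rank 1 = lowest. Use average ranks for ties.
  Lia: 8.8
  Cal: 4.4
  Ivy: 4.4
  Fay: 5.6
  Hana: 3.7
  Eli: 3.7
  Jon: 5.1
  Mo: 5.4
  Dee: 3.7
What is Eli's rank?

Sorted (ascending): 3.7, 3.7, 3.7, 4.4, 4.4, 5.1, 5.4, 5.6, 8.8
The 3 values of 3.7 occupy positions 1–3 → average rank 2.
The 2 values of 4.4 occupy positions 4–5 → average rank (4+5)/2 = 4.5.
Eli has value 3.7 → rank 2.

2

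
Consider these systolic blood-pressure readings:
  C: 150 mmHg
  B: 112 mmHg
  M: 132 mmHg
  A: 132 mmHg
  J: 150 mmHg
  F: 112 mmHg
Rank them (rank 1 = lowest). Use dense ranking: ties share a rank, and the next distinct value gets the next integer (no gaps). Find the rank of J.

Sorted (ascending): 112, 112, 132, 132, 150, 150
The 2 values of 112 share dense rank 1.
The 2 values of 132 share dense rank 2.
The 2 values of 150 share dense rank 3.
J has value 150 mmHg → rank 3.

3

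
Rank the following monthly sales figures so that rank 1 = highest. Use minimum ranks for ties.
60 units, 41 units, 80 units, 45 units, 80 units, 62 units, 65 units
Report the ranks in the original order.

Sorted (descending): 80, 80, 65, 62, 60, 45, 41
The 2 values of 80 occupy positions 1–2 → each gets rank 1.

5, 7, 1, 6, 1, 4, 3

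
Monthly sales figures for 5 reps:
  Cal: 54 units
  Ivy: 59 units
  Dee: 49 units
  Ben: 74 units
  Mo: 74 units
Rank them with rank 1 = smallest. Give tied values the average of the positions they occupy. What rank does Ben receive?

Sorted (ascending): 49, 54, 59, 74, 74
The 2 values of 74 occupy positions 4–5 → average rank (4+5)/2 = 4.5.
Ben has value 74 units → rank 4.5.

4.5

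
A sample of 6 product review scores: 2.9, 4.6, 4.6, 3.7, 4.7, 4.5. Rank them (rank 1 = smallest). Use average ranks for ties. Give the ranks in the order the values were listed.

1, 4.5, 4.5, 2, 6, 3

Sorted (ascending): 2.9, 3.7, 4.5, 4.6, 4.6, 4.7
The 2 values of 4.6 occupy positions 4–5 → average rank (4+5)/2 = 4.5.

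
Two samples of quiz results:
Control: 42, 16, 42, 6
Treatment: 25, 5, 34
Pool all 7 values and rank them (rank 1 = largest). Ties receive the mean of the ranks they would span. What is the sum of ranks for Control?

Sorted (descending): 42, 42, 34, 25, 16, 6, 5
The 2 values of 42 occupy positions 1–2 → average rank (1+2)/2 = 1.5.
Control values → pooled ranks: 42→1.5, 16→5, 42→1.5, 6→6
Rank sum = 1.5 + 5 + 1.5 + 6 = 14

14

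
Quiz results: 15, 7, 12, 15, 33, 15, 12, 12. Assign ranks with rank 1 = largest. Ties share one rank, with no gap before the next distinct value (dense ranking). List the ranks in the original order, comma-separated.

2, 4, 3, 2, 1, 2, 3, 3

Sorted (descending): 33, 15, 15, 15, 12, 12, 12, 7
The 3 values of 15 share dense rank 2.
The 3 values of 12 share dense rank 3.
Remaining distinct values take the next consecutive integers.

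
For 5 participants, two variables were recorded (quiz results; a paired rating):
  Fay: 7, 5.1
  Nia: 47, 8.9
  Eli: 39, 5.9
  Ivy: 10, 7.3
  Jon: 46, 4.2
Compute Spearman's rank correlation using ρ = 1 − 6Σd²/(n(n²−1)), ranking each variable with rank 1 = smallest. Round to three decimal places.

Ranks of variable 1: 1, 5, 3, 2, 4
Ranks of variable 2: 2, 5, 3, 4, 1
d = r₁ − r₂: -1, 0, 0, -2, 3
d²: 1, 0, 0, 4, 9; Σd² = 14
ρ = 1 − 6·14/(5·24) = 1 − 84/120 = 0.300

0.300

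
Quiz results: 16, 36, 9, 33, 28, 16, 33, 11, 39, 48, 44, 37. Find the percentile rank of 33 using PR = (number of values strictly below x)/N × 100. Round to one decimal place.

41.7

N = 12.
Strictly below 33: 5. Equal to 33: 2.
PR = 5/12 × 100 = 41.7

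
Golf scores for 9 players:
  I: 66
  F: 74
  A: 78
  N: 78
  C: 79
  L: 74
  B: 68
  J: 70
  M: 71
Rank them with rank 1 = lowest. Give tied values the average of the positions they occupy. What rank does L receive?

Sorted (ascending): 66, 68, 70, 71, 74, 74, 78, 78, 79
The 2 values of 74 occupy positions 5–6 → average rank (5+6)/2 = 5.5.
The 2 values of 78 occupy positions 7–8 → average rank (7+8)/2 = 7.5.
L has value 74 → rank 5.5.

5.5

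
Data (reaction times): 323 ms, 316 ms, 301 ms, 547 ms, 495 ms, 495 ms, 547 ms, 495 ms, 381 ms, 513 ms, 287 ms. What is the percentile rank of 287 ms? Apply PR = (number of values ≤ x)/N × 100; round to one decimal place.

9.1

N = 11.
Strictly below 287: 0. Equal to 287: 1.
PR = 1/11 × 100 = 9.1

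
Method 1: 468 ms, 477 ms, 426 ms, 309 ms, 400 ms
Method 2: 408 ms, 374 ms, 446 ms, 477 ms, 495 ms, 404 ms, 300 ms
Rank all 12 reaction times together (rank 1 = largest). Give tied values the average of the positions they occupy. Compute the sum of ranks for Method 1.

Sorted (descending): 495, 477, 477, 468, 446, 426, 408, 404, 400, 374, 309, 300
The 2 values of 477 occupy positions 2–3 → average rank (2+3)/2 = 2.5.
Method 1 values → pooled ranks: 468→4, 477→2.5, 426→6, 309→11, 400→9
Rank sum = 4 + 2.5 + 6 + 11 + 9 = 32.5

32.5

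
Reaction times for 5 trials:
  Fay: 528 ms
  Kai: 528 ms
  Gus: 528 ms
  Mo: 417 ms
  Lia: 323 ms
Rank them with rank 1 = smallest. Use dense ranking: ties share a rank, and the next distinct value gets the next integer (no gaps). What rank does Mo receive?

Sorted (ascending): 323, 417, 528, 528, 528
The 3 values of 528 share dense rank 3.
Remaining distinct values take the next consecutive integers.
Mo has value 417 ms → rank 2.

2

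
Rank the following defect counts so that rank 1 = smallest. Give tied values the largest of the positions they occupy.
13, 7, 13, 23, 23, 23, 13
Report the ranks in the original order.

4, 1, 4, 7, 7, 7, 4

Sorted (ascending): 7, 13, 13, 13, 23, 23, 23
The 3 values of 13 occupy positions 2–4 → each gets rank 4.
The 3 values of 23 occupy positions 5–7 → each gets rank 7.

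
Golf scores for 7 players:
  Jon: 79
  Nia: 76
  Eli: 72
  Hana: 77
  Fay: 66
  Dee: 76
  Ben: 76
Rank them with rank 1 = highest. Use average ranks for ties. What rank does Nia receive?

4

Sorted (descending): 79, 77, 76, 76, 76, 72, 66
The 3 values of 76 occupy positions 3–5 → average rank 4.
Nia has value 76 → rank 4.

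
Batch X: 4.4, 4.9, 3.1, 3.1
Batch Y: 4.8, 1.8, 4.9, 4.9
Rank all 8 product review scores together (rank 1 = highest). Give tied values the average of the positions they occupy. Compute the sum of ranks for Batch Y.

16

Sorted (descending): 4.9, 4.9, 4.9, 4.8, 4.4, 3.1, 3.1, 1.8
The 3 values of 4.9 occupy positions 1–3 → average rank 2.
The 2 values of 3.1 occupy positions 6–7 → average rank (6+7)/2 = 6.5.
Batch Y values → pooled ranks: 4.8→4, 1.8→8, 4.9→2, 4.9→2
Rank sum = 4 + 8 + 2 + 2 = 16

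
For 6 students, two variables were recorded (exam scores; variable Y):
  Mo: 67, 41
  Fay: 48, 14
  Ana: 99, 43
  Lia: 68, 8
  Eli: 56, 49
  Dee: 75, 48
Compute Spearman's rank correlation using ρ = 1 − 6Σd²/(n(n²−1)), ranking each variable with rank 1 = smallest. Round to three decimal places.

0.143

Ranks of variable 1: 3, 1, 6, 4, 2, 5
Ranks of variable 2: 3, 2, 4, 1, 6, 5
d = r₁ − r₂: 0, -1, 2, 3, -4, 0
d²: 0, 1, 4, 9, 16, 0; Σd² = 30
ρ = 1 − 6·30/(6·35) = 1 − 180/210 = 0.143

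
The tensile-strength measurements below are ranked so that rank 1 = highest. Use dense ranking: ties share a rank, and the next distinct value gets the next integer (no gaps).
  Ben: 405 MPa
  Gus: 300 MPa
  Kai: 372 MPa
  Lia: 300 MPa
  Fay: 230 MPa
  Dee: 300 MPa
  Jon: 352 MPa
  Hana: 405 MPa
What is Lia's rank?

Sorted (descending): 405, 405, 372, 352, 300, 300, 300, 230
The 2 values of 405 share dense rank 1.
The 3 values of 300 share dense rank 4.
Remaining distinct values take the next consecutive integers.
Lia has value 300 MPa → rank 4.

4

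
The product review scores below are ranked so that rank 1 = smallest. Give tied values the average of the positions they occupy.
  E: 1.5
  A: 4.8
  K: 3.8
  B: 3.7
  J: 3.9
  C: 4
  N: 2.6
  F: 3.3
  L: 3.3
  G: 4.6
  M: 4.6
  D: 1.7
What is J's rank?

8

Sorted (ascending): 1.5, 1.7, 2.6, 3.3, 3.3, 3.7, 3.8, 3.9, 4, 4.6, 4.6, 4.8
The 2 values of 3.3 occupy positions 4–5 → average rank (4+5)/2 = 4.5.
The 2 values of 4.6 occupy positions 10–11 → average rank (10+11)/2 = 10.5.
J has value 3.9 → rank 8.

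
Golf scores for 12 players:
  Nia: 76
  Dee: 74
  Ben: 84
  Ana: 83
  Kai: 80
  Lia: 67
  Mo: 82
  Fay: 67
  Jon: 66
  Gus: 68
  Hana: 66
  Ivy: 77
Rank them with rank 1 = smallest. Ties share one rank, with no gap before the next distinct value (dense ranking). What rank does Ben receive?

10

Sorted (ascending): 66, 66, 67, 67, 68, 74, 76, 77, 80, 82, 83, 84
The 2 values of 66 share dense rank 1.
The 2 values of 67 share dense rank 2.
Remaining distinct values take the next consecutive integers.
Ben has value 84 → rank 10.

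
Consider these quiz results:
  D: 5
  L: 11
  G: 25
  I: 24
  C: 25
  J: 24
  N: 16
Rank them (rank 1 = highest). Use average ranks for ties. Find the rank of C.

1.5

Sorted (descending): 25, 25, 24, 24, 16, 11, 5
The 2 values of 25 occupy positions 1–2 → average rank (1+2)/2 = 1.5.
The 2 values of 24 occupy positions 3–4 → average rank (3+4)/2 = 3.5.
C has value 25 → rank 1.5.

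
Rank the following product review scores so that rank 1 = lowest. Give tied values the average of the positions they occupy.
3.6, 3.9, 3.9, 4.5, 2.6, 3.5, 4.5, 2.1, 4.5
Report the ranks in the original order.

Sorted (ascending): 2.1, 2.6, 3.5, 3.6, 3.9, 3.9, 4.5, 4.5, 4.5
The 2 values of 3.9 occupy positions 5–6 → average rank (5+6)/2 = 5.5.
The 3 values of 4.5 occupy positions 7–9 → average rank 8.

4, 5.5, 5.5, 8, 2, 3, 8, 1, 8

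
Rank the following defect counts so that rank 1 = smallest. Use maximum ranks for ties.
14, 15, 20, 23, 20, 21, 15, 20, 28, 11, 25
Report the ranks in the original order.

2, 4, 7, 9, 7, 8, 4, 7, 11, 1, 10

Sorted (ascending): 11, 14, 15, 15, 20, 20, 20, 21, 23, 25, 28
The 2 values of 15 occupy positions 3–4 → each gets rank 4.
The 3 values of 20 occupy positions 5–7 → each gets rank 7.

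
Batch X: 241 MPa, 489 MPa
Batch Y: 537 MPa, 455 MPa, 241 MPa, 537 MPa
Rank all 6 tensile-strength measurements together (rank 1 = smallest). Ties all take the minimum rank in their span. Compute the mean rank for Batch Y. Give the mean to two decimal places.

Sorted (ascending): 241, 241, 455, 489, 537, 537
The 2 values of 241 occupy positions 1–2 → each gets rank 1.
The 2 values of 537 occupy positions 5–6 → each gets rank 5.
Batch Y values → pooled ranks: 537→5, 455→3, 241→1, 537→5
Mean rank = (5 + 3 + 1 + 5) / 4 = 3.50

3.50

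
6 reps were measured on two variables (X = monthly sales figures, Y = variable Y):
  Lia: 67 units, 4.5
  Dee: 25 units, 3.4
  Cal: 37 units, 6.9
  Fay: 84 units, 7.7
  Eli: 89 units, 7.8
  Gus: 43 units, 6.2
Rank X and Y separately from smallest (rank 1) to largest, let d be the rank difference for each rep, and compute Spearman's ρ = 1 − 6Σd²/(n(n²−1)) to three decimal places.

0.771

Ranks of variable 1: 4, 1, 2, 5, 6, 3
Ranks of variable 2: 2, 1, 4, 5, 6, 3
d = r₁ − r₂: 2, 0, -2, 0, 0, 0
d²: 4, 0, 4, 0, 0, 0; Σd² = 8
ρ = 1 − 6·8/(6·35) = 1 − 48/210 = 0.771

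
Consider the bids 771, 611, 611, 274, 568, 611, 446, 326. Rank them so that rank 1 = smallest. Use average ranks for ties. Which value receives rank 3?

446

Sorted (ascending): 274, 326, 446, 568, 611, 611, 611, 771
The 3 values of 611 occupy positions 5–7 → average rank 6.
Rank 3 → value 446.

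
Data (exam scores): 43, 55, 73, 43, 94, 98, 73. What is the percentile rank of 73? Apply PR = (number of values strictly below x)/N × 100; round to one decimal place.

42.9

N = 7.
Strictly below 73: 3. Equal to 73: 2.
PR = 3/7 × 100 = 42.9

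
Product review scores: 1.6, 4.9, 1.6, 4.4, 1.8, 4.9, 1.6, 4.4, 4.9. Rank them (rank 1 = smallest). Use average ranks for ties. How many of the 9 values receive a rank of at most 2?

Sorted (ascending): 1.6, 1.6, 1.6, 1.8, 4.4, 4.4, 4.9, 4.9, 4.9
The 3 values of 1.6 occupy positions 1–3 → average rank 2.
The 2 values of 4.4 occupy positions 5–6 → average rank (5+6)/2 = 5.5.
The 3 values of 4.9 occupy positions 7–9 → average rank 8.
Ranks ≤ 2: {2, 2, 2} → 3 values.

3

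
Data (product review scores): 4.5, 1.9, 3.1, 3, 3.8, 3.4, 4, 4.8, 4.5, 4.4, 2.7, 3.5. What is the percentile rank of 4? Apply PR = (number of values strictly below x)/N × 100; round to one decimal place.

N = 12.
Strictly below 4: 7. Equal to 4: 1.
PR = 7/12 × 100 = 58.3

58.3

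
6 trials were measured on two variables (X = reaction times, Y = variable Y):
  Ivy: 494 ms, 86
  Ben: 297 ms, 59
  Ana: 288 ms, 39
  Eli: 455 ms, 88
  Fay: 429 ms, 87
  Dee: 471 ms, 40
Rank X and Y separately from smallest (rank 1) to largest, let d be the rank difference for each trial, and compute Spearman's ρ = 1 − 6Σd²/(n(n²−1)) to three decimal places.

0.371

Ranks of variable 1: 6, 2, 1, 4, 3, 5
Ranks of variable 2: 4, 3, 1, 6, 5, 2
d = r₁ − r₂: 2, -1, 0, -2, -2, 3
d²: 4, 1, 0, 4, 4, 9; Σd² = 22
ρ = 1 − 6·22/(6·35) = 1 − 132/210 = 0.371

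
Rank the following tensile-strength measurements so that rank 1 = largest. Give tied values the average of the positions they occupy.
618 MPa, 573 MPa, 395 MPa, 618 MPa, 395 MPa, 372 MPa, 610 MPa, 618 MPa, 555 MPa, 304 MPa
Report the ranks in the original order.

Sorted (descending): 618, 618, 618, 610, 573, 555, 395, 395, 372, 304
The 3 values of 618 occupy positions 1–3 → average rank 2.
The 2 values of 395 occupy positions 7–8 → average rank (7+8)/2 = 7.5.

2, 5, 7.5, 2, 7.5, 9, 4, 2, 6, 10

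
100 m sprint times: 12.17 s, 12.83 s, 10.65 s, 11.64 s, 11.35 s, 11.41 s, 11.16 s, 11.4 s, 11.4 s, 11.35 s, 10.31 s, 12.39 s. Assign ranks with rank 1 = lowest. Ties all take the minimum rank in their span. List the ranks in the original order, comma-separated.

Sorted (ascending): 10.31, 10.65, 11.16, 11.35, 11.35, 11.4, 11.4, 11.41, 11.64, 12.17, 12.39, 12.83
The 2 values of 11.35 occupy positions 4–5 → each gets rank 4.
The 2 values of 11.4 occupy positions 6–7 → each gets rank 6.

10, 12, 2, 9, 4, 8, 3, 6, 6, 4, 1, 11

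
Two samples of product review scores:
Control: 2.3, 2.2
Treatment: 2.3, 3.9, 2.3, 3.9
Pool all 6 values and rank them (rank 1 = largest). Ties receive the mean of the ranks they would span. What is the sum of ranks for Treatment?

11

Sorted (descending): 3.9, 3.9, 2.3, 2.3, 2.3, 2.2
The 2 values of 3.9 occupy positions 1–2 → average rank (1+2)/2 = 1.5.
The 3 values of 2.3 occupy positions 3–5 → average rank 4.
Treatment values → pooled ranks: 2.3→4, 3.9→1.5, 2.3→4, 3.9→1.5
Rank sum = 4 + 1.5 + 4 + 1.5 = 11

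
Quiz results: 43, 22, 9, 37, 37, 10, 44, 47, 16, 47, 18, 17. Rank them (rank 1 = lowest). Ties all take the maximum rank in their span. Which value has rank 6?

22

Sorted (ascending): 9, 10, 16, 17, 18, 22, 37, 37, 43, 44, 47, 47
The 2 values of 37 occupy positions 7–8 → each gets rank 8.
The 2 values of 47 occupy positions 11–12 → each gets rank 12.
Rank 6 → value 22.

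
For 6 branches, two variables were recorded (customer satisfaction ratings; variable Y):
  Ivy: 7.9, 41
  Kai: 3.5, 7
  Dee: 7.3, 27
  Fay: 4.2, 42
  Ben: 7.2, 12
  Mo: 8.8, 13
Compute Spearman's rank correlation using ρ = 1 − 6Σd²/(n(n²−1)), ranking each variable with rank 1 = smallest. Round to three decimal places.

Ranks of variable 1: 5, 1, 4, 2, 3, 6
Ranks of variable 2: 5, 1, 4, 6, 2, 3
d = r₁ − r₂: 0, 0, 0, -4, 1, 3
d²: 0, 0, 0, 16, 1, 9; Σd² = 26
ρ = 1 − 6·26/(6·35) = 1 − 156/210 = 0.257

0.257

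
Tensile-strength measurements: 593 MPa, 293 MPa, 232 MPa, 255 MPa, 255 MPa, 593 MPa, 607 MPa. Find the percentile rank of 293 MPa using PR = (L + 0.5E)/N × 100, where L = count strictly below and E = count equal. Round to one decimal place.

50.0

N = 7.
Strictly below 293: 3. Equal to 293: 1.
PR = (3 + 0.5·1)/7 × 100 = 50.0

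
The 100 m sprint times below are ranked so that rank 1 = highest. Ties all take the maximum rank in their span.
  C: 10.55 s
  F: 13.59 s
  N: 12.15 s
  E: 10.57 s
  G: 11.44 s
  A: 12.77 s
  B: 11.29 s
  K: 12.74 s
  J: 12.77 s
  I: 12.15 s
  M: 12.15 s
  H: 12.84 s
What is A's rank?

Sorted (descending): 13.59, 12.84, 12.77, 12.77, 12.74, 12.15, 12.15, 12.15, 11.44, 11.29, 10.57, 10.55
The 2 values of 12.77 occupy positions 3–4 → each gets rank 4.
The 3 values of 12.15 occupy positions 6–8 → each gets rank 8.
A has value 12.77 s → rank 4.

4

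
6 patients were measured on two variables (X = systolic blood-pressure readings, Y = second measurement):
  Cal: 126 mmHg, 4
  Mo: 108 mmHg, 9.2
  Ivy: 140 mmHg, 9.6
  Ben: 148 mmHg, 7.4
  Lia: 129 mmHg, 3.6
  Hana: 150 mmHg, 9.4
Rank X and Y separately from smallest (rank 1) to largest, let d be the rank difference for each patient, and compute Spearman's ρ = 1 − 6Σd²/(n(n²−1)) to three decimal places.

Ranks of variable 1: 2, 1, 4, 5, 3, 6
Ranks of variable 2: 2, 4, 6, 3, 1, 5
d = r₁ − r₂: 0, -3, -2, 2, 2, 1
d²: 0, 9, 4, 4, 4, 1; Σd² = 22
ρ = 1 − 6·22/(6·35) = 1 − 132/210 = 0.371

0.371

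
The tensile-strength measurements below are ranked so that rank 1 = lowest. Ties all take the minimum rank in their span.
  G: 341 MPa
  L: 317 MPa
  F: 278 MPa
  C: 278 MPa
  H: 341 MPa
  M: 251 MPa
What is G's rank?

5

Sorted (ascending): 251, 278, 278, 317, 341, 341
The 2 values of 278 occupy positions 2–3 → each gets rank 2.
The 2 values of 341 occupy positions 5–6 → each gets rank 5.
G has value 341 MPa → rank 5.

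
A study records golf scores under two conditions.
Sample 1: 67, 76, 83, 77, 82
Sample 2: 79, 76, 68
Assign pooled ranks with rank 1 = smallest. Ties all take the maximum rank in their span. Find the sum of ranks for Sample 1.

Sorted (ascending): 67, 68, 76, 76, 77, 79, 82, 83
The 2 values of 76 occupy positions 3–4 → each gets rank 4.
Sample 1 values → pooled ranks: 67→1, 76→4, 83→8, 77→5, 82→7
Rank sum = 1 + 4 + 8 + 5 + 7 = 25

25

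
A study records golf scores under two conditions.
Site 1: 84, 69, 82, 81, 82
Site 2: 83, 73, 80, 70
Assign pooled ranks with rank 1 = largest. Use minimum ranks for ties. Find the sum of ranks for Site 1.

21

Sorted (descending): 84, 83, 82, 82, 81, 80, 73, 70, 69
The 2 values of 82 occupy positions 3–4 → each gets rank 3.
Site 1 values → pooled ranks: 84→1, 69→9, 82→3, 81→5, 82→3
Rank sum = 1 + 9 + 3 + 5 + 3 = 21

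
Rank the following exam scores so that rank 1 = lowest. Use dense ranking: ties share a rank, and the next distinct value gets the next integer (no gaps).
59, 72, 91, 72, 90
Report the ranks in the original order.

Sorted (ascending): 59, 72, 72, 90, 91
The 2 values of 72 share dense rank 2.
Remaining distinct values take the next consecutive integers.

1, 2, 4, 2, 3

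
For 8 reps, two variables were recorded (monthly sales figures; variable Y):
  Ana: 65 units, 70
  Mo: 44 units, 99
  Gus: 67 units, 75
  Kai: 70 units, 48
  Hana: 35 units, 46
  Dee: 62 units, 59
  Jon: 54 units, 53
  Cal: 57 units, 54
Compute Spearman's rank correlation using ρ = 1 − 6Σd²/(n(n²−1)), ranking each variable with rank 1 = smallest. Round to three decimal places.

0.143

Ranks of variable 1: 6, 2, 7, 8, 1, 5, 3, 4
Ranks of variable 2: 6, 8, 7, 2, 1, 5, 3, 4
d = r₁ − r₂: 0, -6, 0, 6, 0, 0, 0, 0
d²: 0, 36, 0, 36, 0, 0, 0, 0; Σd² = 72
ρ = 1 − 6·72/(8·63) = 1 − 432/504 = 0.143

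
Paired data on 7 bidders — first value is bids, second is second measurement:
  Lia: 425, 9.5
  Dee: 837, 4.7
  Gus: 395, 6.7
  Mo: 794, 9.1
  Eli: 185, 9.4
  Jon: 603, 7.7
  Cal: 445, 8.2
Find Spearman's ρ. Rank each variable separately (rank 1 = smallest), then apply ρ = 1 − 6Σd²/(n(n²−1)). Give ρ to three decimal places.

Ranks of variable 1: 3, 7, 2, 6, 1, 5, 4
Ranks of variable 2: 7, 1, 2, 5, 6, 3, 4
d = r₁ − r₂: -4, 6, 0, 1, -5, 2, 0
d²: 16, 36, 0, 1, 25, 4, 0; Σd² = 82
ρ = 1 − 6·82/(7·48) = 1 − 492/336 = -0.464

-0.464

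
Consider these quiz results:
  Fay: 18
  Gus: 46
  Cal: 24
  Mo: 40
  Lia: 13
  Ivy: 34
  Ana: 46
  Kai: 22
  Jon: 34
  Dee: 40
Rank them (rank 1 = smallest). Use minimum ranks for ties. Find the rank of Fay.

Sorted (ascending): 13, 18, 22, 24, 34, 34, 40, 40, 46, 46
The 2 values of 34 occupy positions 5–6 → each gets rank 5.
The 2 values of 40 occupy positions 7–8 → each gets rank 7.
The 2 values of 46 occupy positions 9–10 → each gets rank 9.
Fay has value 18 → rank 2.

2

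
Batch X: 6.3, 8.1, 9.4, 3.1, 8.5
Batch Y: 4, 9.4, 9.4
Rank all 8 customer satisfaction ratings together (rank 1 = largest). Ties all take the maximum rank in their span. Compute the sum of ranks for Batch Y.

Sorted (descending): 9.4, 9.4, 9.4, 8.5, 8.1, 6.3, 4, 3.1
The 3 values of 9.4 occupy positions 1–3 → each gets rank 3.
Batch Y values → pooled ranks: 4→7, 9.4→3, 9.4→3
Rank sum = 7 + 3 + 3 = 13

13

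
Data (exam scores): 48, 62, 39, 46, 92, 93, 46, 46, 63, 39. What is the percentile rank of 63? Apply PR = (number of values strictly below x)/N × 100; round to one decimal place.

70.0

N = 10.
Strictly below 63: 7. Equal to 63: 1.
PR = 7/10 × 100 = 70.0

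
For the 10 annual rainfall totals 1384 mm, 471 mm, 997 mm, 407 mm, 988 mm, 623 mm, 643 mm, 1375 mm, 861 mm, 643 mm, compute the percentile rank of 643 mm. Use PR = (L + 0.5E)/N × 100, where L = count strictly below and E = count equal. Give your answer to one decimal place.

40.0

N = 10.
Strictly below 643: 3. Equal to 643: 2.
PR = (3 + 0.5·2)/10 × 100 = 40.0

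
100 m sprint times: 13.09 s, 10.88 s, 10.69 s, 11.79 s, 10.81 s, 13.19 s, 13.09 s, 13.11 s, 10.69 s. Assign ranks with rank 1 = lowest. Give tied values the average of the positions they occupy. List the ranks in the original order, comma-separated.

Sorted (ascending): 10.69, 10.69, 10.81, 10.88, 11.79, 13.09, 13.09, 13.11, 13.19
The 2 values of 10.69 occupy positions 1–2 → average rank (1+2)/2 = 1.5.
The 2 values of 13.09 occupy positions 6–7 → average rank (6+7)/2 = 6.5.

6.5, 4, 1.5, 5, 3, 9, 6.5, 8, 1.5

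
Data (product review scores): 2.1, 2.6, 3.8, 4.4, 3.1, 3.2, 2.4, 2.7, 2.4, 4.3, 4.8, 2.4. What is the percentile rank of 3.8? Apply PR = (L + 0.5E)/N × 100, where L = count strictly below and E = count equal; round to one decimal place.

N = 12.
Strictly below 3.8: 8. Equal to 3.8: 1.
PR = (8 + 0.5·1)/12 × 100 = 70.8

70.8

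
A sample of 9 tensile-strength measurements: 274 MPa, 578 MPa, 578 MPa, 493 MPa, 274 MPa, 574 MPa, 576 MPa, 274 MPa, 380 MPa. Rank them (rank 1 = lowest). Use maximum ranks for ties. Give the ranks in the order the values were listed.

Sorted (ascending): 274, 274, 274, 380, 493, 574, 576, 578, 578
The 3 values of 274 occupy positions 1–3 → each gets rank 3.
The 2 values of 578 occupy positions 8–9 → each gets rank 9.

3, 9, 9, 5, 3, 6, 7, 3, 4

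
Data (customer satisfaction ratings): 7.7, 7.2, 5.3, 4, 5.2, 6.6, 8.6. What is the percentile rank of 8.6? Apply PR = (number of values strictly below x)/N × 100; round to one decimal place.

85.7

N = 7.
Strictly below 8.6: 6. Equal to 8.6: 1.
PR = 6/7 × 100 = 85.7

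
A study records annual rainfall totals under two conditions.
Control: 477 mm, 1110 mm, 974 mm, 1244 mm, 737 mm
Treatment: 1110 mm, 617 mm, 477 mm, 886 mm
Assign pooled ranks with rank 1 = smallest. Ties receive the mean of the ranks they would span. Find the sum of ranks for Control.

Sorted (ascending): 477, 477, 617, 737, 886, 974, 1110, 1110, 1244
The 2 values of 477 occupy positions 1–2 → average rank (1+2)/2 = 1.5.
The 2 values of 1110 occupy positions 7–8 → average rank (7+8)/2 = 7.5.
Control values → pooled ranks: 477→1.5, 1110→7.5, 974→6, 1244→9, 737→4
Rank sum = 1.5 + 7.5 + 6 + 9 + 4 = 28

28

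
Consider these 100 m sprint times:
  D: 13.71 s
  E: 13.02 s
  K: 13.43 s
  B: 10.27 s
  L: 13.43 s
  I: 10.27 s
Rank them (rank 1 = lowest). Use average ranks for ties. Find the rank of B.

Sorted (ascending): 10.27, 10.27, 13.02, 13.43, 13.43, 13.71
The 2 values of 10.27 occupy positions 1–2 → average rank (1+2)/2 = 1.5.
The 2 values of 13.43 occupy positions 4–5 → average rank (4+5)/2 = 4.5.
B has value 10.27 s → rank 1.5.

1.5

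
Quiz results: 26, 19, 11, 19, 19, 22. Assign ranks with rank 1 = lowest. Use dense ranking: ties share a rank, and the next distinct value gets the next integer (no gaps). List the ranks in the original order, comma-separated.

4, 2, 1, 2, 2, 3

Sorted (ascending): 11, 19, 19, 19, 22, 26
The 3 values of 19 share dense rank 2.
Remaining distinct values take the next consecutive integers.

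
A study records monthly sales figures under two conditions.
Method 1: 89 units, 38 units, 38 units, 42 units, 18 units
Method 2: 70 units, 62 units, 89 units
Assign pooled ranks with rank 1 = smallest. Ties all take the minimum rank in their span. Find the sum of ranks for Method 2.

Sorted (ascending): 18, 38, 38, 42, 62, 70, 89, 89
The 2 values of 38 occupy positions 2–3 → each gets rank 2.
The 2 values of 89 occupy positions 7–8 → each gets rank 7.
Method 2 values → pooled ranks: 70→6, 62→5, 89→7
Rank sum = 6 + 5 + 7 = 18

18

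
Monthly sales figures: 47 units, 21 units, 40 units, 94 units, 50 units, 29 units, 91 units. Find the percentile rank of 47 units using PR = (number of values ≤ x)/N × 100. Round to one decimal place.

N = 7.
Strictly below 47: 3. Equal to 47: 1.
PR = 4/7 × 100 = 57.1

57.1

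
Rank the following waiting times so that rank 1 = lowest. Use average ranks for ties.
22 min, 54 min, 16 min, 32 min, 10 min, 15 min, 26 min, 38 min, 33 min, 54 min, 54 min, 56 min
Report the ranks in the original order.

Sorted (ascending): 10, 15, 16, 22, 26, 32, 33, 38, 54, 54, 54, 56
The 3 values of 54 occupy positions 9–11 → average rank 10.

4, 10, 3, 6, 1, 2, 5, 8, 7, 10, 10, 12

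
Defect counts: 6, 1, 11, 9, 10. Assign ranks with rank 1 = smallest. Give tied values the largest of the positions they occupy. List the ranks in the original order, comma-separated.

Sorted (ascending): 1, 6, 9, 10, 11
No ties — each value takes its position as its rank.

2, 1, 5, 3, 4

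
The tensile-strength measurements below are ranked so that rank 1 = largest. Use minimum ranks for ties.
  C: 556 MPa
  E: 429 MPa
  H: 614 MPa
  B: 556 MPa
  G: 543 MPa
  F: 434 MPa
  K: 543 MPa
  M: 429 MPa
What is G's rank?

Sorted (descending): 614, 556, 556, 543, 543, 434, 429, 429
The 2 values of 556 occupy positions 2–3 → each gets rank 2.
The 2 values of 543 occupy positions 4–5 → each gets rank 4.
The 2 values of 429 occupy positions 7–8 → each gets rank 7.
G has value 543 MPa → rank 4.

4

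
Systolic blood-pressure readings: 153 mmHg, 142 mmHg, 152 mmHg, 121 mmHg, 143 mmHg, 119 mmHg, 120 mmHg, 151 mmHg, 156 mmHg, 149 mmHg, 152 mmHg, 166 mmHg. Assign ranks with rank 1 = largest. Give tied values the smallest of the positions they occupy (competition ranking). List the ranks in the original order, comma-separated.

3, 9, 4, 10, 8, 12, 11, 6, 2, 7, 4, 1

Sorted (descending): 166, 156, 153, 152, 152, 151, 149, 143, 142, 121, 120, 119
The 2 values of 152 occupy positions 4–5 → each gets rank 4.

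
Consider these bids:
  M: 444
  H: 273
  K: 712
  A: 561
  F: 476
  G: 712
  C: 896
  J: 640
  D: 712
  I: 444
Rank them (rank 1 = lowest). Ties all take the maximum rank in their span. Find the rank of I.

Sorted (ascending): 273, 444, 444, 476, 561, 640, 712, 712, 712, 896
The 2 values of 444 occupy positions 2–3 → each gets rank 3.
The 3 values of 712 occupy positions 7–9 → each gets rank 9.
I has value 444 → rank 3.

3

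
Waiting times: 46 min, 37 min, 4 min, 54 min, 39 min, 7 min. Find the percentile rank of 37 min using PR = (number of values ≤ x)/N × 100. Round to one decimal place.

N = 6.
Strictly below 37: 2. Equal to 37: 1.
PR = 3/6 × 100 = 50.0

50.0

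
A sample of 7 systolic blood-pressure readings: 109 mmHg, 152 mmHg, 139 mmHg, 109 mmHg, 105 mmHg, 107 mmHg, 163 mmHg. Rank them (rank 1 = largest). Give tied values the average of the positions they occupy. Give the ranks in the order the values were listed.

Sorted (descending): 163, 152, 139, 109, 109, 107, 105
The 2 values of 109 occupy positions 4–5 → average rank (4+5)/2 = 4.5.

4.5, 2, 3, 4.5, 7, 6, 1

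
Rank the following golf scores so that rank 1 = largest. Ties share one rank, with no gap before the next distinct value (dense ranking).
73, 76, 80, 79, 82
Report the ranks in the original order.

5, 4, 2, 3, 1

Sorted (descending): 82, 80, 79, 76, 73
No ties — each value takes its position as its rank.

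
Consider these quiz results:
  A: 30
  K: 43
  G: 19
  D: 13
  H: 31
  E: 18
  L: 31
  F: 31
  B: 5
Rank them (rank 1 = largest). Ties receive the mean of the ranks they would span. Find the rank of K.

Sorted (descending): 43, 31, 31, 31, 30, 19, 18, 13, 5
The 3 values of 31 occupy positions 2–4 → average rank 3.
K has value 43 → rank 1.

1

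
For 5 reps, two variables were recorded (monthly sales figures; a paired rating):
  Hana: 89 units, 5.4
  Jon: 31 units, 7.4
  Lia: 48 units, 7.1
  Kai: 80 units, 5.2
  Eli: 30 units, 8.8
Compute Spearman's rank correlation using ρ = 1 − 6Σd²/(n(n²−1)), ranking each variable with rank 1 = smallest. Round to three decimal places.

Ranks of variable 1: 5, 2, 3, 4, 1
Ranks of variable 2: 2, 4, 3, 1, 5
d = r₁ − r₂: 3, -2, 0, 3, -4
d²: 9, 4, 0, 9, 16; Σd² = 38
ρ = 1 − 6·38/(5·24) = 1 − 228/120 = -0.900

-0.900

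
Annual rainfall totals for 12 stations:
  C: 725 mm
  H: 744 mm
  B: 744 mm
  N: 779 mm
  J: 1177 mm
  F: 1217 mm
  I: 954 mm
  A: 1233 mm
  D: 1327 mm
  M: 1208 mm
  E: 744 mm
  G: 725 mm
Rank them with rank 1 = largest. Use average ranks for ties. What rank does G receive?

Sorted (descending): 1327, 1233, 1217, 1208, 1177, 954, 779, 744, 744, 744, 725, 725
The 3 values of 744 occupy positions 8–10 → average rank 9.
The 2 values of 725 occupy positions 11–12 → average rank (11+12)/2 = 11.5.
G has value 725 mm → rank 11.5.

11.5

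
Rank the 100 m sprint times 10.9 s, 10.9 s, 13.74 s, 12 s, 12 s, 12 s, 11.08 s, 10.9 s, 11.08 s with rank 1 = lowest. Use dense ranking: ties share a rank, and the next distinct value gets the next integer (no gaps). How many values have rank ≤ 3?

Sorted (ascending): 10.9, 10.9, 10.9, 11.08, 11.08, 12, 12, 12, 13.74
The 3 values of 10.9 share dense rank 1.
The 2 values of 11.08 share dense rank 2.
The 3 values of 12 share dense rank 3.
Remaining distinct values take the next consecutive integers.
Ranks ≤ 3: {1, 1, 1, 2, 2, 3, 3, 3} → 8 values.

8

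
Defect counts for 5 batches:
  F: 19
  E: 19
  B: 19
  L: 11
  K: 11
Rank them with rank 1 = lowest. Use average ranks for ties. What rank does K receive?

1.5

Sorted (ascending): 11, 11, 19, 19, 19
The 2 values of 11 occupy positions 1–2 → average rank (1+2)/2 = 1.5.
The 3 values of 19 occupy positions 3–5 → average rank 4.
K has value 11 → rank 1.5.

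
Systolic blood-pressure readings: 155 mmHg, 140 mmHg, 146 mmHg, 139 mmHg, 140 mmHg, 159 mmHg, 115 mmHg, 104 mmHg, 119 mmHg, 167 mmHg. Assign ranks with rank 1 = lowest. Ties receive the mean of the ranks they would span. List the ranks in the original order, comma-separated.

Sorted (ascending): 104, 115, 119, 139, 140, 140, 146, 155, 159, 167
The 2 values of 140 occupy positions 5–6 → average rank (5+6)/2 = 5.5.

8, 5.5, 7, 4, 5.5, 9, 2, 1, 3, 10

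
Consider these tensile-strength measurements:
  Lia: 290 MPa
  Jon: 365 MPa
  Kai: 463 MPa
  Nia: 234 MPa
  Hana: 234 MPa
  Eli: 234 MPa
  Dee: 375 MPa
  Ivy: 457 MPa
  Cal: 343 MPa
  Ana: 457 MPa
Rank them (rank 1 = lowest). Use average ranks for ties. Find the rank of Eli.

2

Sorted (ascending): 234, 234, 234, 290, 343, 365, 375, 457, 457, 463
The 3 values of 234 occupy positions 1–3 → average rank 2.
The 2 values of 457 occupy positions 8–9 → average rank (8+9)/2 = 8.5.
Eli has value 234 MPa → rank 2.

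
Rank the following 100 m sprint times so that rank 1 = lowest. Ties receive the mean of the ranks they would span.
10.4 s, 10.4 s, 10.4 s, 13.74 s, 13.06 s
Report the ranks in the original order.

2, 2, 2, 5, 4

Sorted (ascending): 10.4, 10.4, 10.4, 13.06, 13.74
The 3 values of 10.4 occupy positions 1–3 → average rank 2.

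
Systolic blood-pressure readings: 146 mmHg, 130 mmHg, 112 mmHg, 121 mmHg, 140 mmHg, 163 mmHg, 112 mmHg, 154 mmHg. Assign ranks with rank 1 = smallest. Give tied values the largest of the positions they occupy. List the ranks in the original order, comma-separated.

6, 4, 2, 3, 5, 8, 2, 7

Sorted (ascending): 112, 112, 121, 130, 140, 146, 154, 163
The 2 values of 112 occupy positions 1–2 → each gets rank 2.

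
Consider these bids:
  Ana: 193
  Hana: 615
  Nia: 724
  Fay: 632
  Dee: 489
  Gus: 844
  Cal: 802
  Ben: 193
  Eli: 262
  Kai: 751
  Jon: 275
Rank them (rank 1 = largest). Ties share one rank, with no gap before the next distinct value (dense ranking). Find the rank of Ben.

10

Sorted (descending): 844, 802, 751, 724, 632, 615, 489, 275, 262, 193, 193
The 2 values of 193 share dense rank 10.
Remaining distinct values take the next consecutive integers.
Ben has value 193 → rank 10.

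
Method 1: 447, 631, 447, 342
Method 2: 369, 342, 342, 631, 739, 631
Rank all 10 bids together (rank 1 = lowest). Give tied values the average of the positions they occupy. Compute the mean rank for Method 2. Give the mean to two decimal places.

Sorted (ascending): 342, 342, 342, 369, 447, 447, 631, 631, 631, 739
The 3 values of 342 occupy positions 1–3 → average rank 2.
The 2 values of 447 occupy positions 5–6 → average rank (5+6)/2 = 5.5.
The 3 values of 631 occupy positions 7–9 → average rank 8.
Method 2 values → pooled ranks: 369→4, 342→2, 342→2, 631→8, 739→10, 631→8
Mean rank = (4 + 2 + 2 + 8 + 10 + 8) / 6 = 5.67

5.67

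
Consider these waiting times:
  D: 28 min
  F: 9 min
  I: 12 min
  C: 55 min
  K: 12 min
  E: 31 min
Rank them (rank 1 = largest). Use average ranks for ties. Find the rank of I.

Sorted (descending): 55, 31, 28, 12, 12, 9
The 2 values of 12 occupy positions 4–5 → average rank (4+5)/2 = 4.5.
I has value 12 min → rank 4.5.

4.5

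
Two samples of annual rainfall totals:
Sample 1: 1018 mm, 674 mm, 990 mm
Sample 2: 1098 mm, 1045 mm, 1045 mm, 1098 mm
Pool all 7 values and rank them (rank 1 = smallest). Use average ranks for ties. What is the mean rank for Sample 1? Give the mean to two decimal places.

2.00

Sorted (ascending): 674, 990, 1018, 1045, 1045, 1098, 1098
The 2 values of 1045 occupy positions 4–5 → average rank (4+5)/2 = 4.5.
The 2 values of 1098 occupy positions 6–7 → average rank (6+7)/2 = 6.5.
Sample 1 values → pooled ranks: 1018→3, 674→1, 990→2
Mean rank = (3 + 1 + 2) / 3 = 2.00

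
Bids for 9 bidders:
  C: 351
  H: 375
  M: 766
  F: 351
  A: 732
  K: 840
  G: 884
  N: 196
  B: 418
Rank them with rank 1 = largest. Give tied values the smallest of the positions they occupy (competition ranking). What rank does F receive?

7

Sorted (descending): 884, 840, 766, 732, 418, 375, 351, 351, 196
The 2 values of 351 occupy positions 7–8 → each gets rank 7.
F has value 351 → rank 7.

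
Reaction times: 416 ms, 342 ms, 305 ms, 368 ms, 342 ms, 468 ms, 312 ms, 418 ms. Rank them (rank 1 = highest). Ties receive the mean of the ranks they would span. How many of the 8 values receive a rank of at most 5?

Sorted (descending): 468, 418, 416, 368, 342, 342, 312, 305
The 2 values of 342 occupy positions 5–6 → average rank (5+6)/2 = 5.5.
Ranks ≤ 5: {1, 2, 3, 4} → 4 values.

4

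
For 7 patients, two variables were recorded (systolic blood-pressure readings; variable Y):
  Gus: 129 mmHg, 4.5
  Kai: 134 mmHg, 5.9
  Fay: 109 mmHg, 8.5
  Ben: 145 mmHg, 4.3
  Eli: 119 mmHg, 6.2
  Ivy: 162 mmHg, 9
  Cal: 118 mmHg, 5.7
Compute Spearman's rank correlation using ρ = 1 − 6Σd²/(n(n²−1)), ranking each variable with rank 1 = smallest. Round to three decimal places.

-0.071

Ranks of variable 1: 4, 5, 1, 6, 3, 7, 2
Ranks of variable 2: 2, 4, 6, 1, 5, 7, 3
d = r₁ − r₂: 2, 1, -5, 5, -2, 0, -1
d²: 4, 1, 25, 25, 4, 0, 1; Σd² = 60
ρ = 1 − 6·60/(7·48) = 1 − 360/336 = -0.071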